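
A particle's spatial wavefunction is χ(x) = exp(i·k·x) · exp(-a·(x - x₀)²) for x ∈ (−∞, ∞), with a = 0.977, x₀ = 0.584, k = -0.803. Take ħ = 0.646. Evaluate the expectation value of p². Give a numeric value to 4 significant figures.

p² χ = −ħ² d²χ/dx²; ⟨p²⟩ = −ħ² ∫ χ*·χ'' dx / ∫|χ|² dx.
Gaussian moments (u = x − x₀): ∫u^(2j)·e^(−2au²) du = (2j−1)!!/(4a)^j · √(π/(2a)), odd powers integrate to 0; here √(π/(2a)) = 1.2680. Derivatives: χ′ = (ik − 2au)·χ, χ″ = ((ik − 2au)² − 2a)·χ; the odd-in-u pieces drop out.
State is unnormalized: ∫|χ|² dx = 1.2680, and ∫χ*·(−ħ² χ'') dx = 0.85818, so ⟨p²⟩ = 0.85818 / 1.2680.
⟨p²⟩ = 0.67681.

0.6768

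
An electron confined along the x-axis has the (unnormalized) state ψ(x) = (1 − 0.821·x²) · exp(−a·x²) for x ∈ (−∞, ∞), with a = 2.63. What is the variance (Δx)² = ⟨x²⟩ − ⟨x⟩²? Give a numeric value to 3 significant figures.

0.0687

Compute ⟨x⟩ and ⟨x²⟩ separately, then (Δx)² = ⟨x²⟩ − ⟨x⟩².
Expand each integrand as polynomial × e^(−2ax²) and use ∫x^(2j)·e^(−2ax²) dx = (2j−1)!!/(4a)^j · √(π/(2a)), odd powers → 0; here √(π/(2a)) = 0.77283.
Normalization: ∫|ψ|² dx = 0.66632.
⟨x⟩ = 0.0000 and ⟨x²⟩ = 0.068698.
(Δx)² = 0.068698 − (0.0000)² = 0.068698.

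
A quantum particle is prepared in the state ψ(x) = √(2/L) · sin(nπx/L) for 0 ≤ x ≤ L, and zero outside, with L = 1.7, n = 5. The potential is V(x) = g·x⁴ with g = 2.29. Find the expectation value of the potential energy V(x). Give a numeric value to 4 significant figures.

⟨V⟩ = ∫ V(x)·|ψ|² dx.
With sin²θ = (1 − cos2θ)/2 on 0 ≤ x ≤ L: ∫sin²(nπx/L) dx = L/2, ∫x·sin²(nπx/L) dx = L²/4, ∫x²·sin²(nπx/L) dx = L³·(1/6 − 1/(4n²π²)); higher powers xᵏ the same way, integrating xᵏ·cos(2nπx/L) by parts.
⟨V⟩ = 3.7482.

3.748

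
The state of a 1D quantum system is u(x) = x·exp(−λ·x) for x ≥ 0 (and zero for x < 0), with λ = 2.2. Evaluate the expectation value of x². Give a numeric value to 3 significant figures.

0.620

⟨x²⟩ = ∫ x²·|u|² dx / ∫|u|² dx (integrals over the domain).
Every integrand reduces to terms xʲ·e^(−2λx) on [0, ∞); use ∫₀^∞ xʲ·e^(−2λx) dx = j!/(2λ)^(j+1).
State is unnormalized: ∫|u|² dx = 0.023479, and ∫u*·x²·u dx = 0.014553, so ⟨x²⟩ = 0.014553 / 0.023479.
⟨x²⟩ = 0.61983.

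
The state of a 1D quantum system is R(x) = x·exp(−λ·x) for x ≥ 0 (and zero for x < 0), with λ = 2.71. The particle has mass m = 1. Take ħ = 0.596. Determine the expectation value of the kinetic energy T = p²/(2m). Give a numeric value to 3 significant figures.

T = −(ħ²/2m) d²/dx², so ⟨T⟩ = −(ħ²/2m) ∫ R*·R'' dx / ∫|R|² dx; with m = 1.
Differentiate x·exp(−λ·x) with the product rule; every integrand then reduces to terms xʲ·e^(−2λx) on [0, ∞), with ∫₀^∞ xʲ·e^(−2λx) dx = j!/(2λ)^(j+1).
State is unnormalized: ∫|R|² dx = 0.012561, and ∫R*·(−ħ²/2m · R'') dx = 0.016385, so ⟨T⟩ = 0.016385 / 0.012561.
⟨T⟩ = 1.3044.

1.30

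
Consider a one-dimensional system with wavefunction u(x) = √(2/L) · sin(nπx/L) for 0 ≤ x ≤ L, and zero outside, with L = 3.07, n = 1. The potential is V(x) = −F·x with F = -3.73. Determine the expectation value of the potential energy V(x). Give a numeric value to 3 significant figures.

5.73

⟨V⟩ = ∫ V(x)·|u|² dx.
With sin²θ = (1 − cos2θ)/2 on 0 ≤ x ≤ L: ∫sin²(nπx/L) dx = L/2, ∫x·sin²(nπx/L) dx = L²/4, ∫x²·sin²(nπx/L) dx = L³·(1/6 − 1/(4n²π²)); higher powers xᵏ the same way, integrating xᵏ·cos(2nπx/L) by parts.
⟨V⟩ = 5.7256.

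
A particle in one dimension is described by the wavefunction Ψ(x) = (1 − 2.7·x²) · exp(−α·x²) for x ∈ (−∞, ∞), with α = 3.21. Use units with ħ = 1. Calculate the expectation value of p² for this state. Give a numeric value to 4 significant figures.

p² Ψ = −ħ² d²Ψ/dx²; ⟨p²⟩ = −ħ² ∫ Ψ*·Ψ'' dx / ∫|Ψ|² dx.
Expand each integrand as polynomial × e^(−2αx²) and use ∫x^(2j)·e^(−2αx²) dx = (2j−1)!!/(4α)^j · √(π/(2α)), odd powers → 0; here √(π/(2α)) = 0.69953. Differentiate with the product rule, d/dx e^(−αx²) = −2αx·e^(−αx²).
State is unnormalized: ∫|Ψ|² dx = 0.49813, and ∫Ψ*·(−ħ² Ψ'') dx = 3.8849, so ⟨p²⟩ = 3.8849 / 0.49813.
⟨p²⟩ = 7.7989.

7.799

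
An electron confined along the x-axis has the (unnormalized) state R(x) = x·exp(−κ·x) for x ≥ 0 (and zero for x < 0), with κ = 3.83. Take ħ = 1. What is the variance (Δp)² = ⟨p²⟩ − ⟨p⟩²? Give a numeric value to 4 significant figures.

14.67

Compute ⟨p⟩ and ⟨p²⟩ separately; (Δp)² = ⟨p²⟩ − ⟨p⟩².
Differentiate x·exp(−κ·x) with the product rule; every integrand then reduces to terms xʲ·e^(−2κx) on [0, ∞), with ∫₀^∞ xʲ·e^(−2κx) dx = j!/(2κ)^(j+1).
Normalization: ∫|R|² dx = 0.0044498.
⟨p⟩ = 0.0000 and ⟨p²⟩ = 14.669.
(Δp)² = 14.669 − (0.0000)² = 14.669.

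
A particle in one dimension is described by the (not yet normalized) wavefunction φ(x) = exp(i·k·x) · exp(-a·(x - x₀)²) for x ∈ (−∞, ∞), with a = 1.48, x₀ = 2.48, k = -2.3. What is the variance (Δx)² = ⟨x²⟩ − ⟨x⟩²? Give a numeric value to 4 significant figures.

0.1689

Compute ⟨x⟩ and ⟨x²⟩ separately, then (Δx)² = ⟨x²⟩ − ⟨x⟩².
Gaussian moments (u = x − x₀): ∫u^(2j)·e^(−2au²) du = (2j−1)!!/(4a)^j · √(π/(2a)), odd powers integrate to 0; here √(π/(2a)) = 1.0302.
Normalization: ∫|φ|² dx = 1.0302.
⟨x⟩ = 2.4800 and ⟨x²⟩ = 6.3193.
(Δx)² = 6.3193 − (2.4800)² = 0.16892.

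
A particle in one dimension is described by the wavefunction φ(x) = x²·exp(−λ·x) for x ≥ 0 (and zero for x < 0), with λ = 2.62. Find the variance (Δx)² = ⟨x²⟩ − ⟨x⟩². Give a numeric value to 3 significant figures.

Compute ⟨x⟩ and ⟨x²⟩ separately, then (Δx)² = ⟨x²⟩ − ⟨x⟩².
Every integrand reduces to terms xʲ·e^(−2λx) on [0, ∞); use ∫₀^∞ xʲ·e^(−2λx) dx = j!/(2λ)^(j+1).
Normalization: ∫|φ|² dx = 0.0060751.
⟨x⟩ = 0.95420 and ⟨x²⟩ = 1.0926.
(Δx)² = 1.0926 − (0.95420)² = 0.18210.

0.182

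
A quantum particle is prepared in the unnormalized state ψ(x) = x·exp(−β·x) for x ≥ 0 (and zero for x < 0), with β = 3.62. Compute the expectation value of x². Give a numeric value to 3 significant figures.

⟨x²⟩ = ∫ x²·|ψ|² dx / ∫|ψ|² dx (integrals over the domain).
Every integrand reduces to terms xʲ·e^(−2βx) on [0, ∞); use ∫₀^∞ xʲ·e^(−2βx) dx = j!/(2β)^(j+1).
State is unnormalized: ∫|ψ|² dx = 0.0052700, and ∫ψ*·x²·ψ dx = 0.0012065, so ⟨x²⟩ = 0.0012065 / 0.0052700.
⟨x²⟩ = 0.22893.

0.229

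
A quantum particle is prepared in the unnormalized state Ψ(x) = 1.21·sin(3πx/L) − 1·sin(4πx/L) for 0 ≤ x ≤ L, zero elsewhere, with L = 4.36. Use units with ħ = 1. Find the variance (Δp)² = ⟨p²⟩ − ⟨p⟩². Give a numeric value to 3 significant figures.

6.15

Compute ⟨p⟩ and ⟨p²⟩ separately; (Δp)² = ⟨p²⟩ − ⟨p⟩².
d²/dx² sin(jπx/L) = −(jπ/L)²·sin(jπx/L); on 0 ≤ x ≤ L, ∫sin²(jπx/L) dx = L/2 and ∫sin(jπx/L)·sin(lπx/L) dx = 0 for j ≠ l, so only diagonal terms survive in ∫|Ψ|² and ∫Ψ·Ψ″; ∫Ψ·Ψ′ dx = [Ψ²/2] between the walls = 0.
Normalization: ∫|Ψ|² dx = 5.3717.
⟨p⟩ = 0.0000 and ⟨p²⟩ = 6.1476.
(Δp)² = 6.1476 − (0.0000)² = 6.1476.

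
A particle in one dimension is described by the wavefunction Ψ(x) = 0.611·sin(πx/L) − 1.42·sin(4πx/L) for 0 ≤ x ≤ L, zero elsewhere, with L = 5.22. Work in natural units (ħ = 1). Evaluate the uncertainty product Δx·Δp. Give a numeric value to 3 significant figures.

Δx = √(⟨x²⟩−⟨x⟩²), Δp = √(⟨p²⟩−⟨p⟩²).
On 0 ≤ x ≤ L (j ≠ l): ∫sin²(jπx/L) dx = L/2, ∫sin(jπx/L)·sin(lπx/L) dx = 0; diagonal moments ∫x·sin²(jπx/L) dx = L²/4, ∫x²·sin²(jπx/L) dx = L³·(1/6 − 1/(4j²π²)); cross terms ∫x·sin(jπx/L)·sin(lπx/L) dx = 0 for j + l even and −4jlL²/(π²(j² − l²)²) for j + l odd, ∫x²·sin(jπx/L)·sin(lπx/L) dx = (−1)^(j+l)·4jlL³/(π²(j² − l²)²); higher powers the same way via product-to-sum and parts. d²/dx² sin(jπx/L) = −(jπ/L)²·sin(jπx/L); on 0 ≤ x ≤ L, ∫sin²(jπx/L) dx = L/2 and ∫sin(jπx/L)·sin(lπx/L) dx = 0 for j ≠ l, so only diagonal terms survive in ∫|Ψ|² and ∫Ψ·Ψ″; ∫Ψ·Ψ′ dx = [Ψ²/2] between the walls = 0.
Normalization: ∫|Ψ|² dx = 6.2372.
⟨x⟩ = 2.6646, ⟨x²⟩ = 9.0795 ⇒ Δx = 1.4069.
⟨p⟩ = 0.0000, ⟨p²⟩ = 4.9466 ⇒ Δp = 2.2241.
Δx·Δp = 3.1290.

3.13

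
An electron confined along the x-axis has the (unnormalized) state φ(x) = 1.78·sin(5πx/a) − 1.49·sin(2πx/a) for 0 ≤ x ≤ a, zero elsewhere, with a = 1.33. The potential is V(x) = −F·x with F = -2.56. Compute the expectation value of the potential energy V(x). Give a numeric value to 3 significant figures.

1.76

⟨V⟩ = ∫ V(x)·|φ|² dx / ∫|φ|² dx.
On 0 ≤ x ≤ a (j ≠ l): ∫sin²(jπx/a) dx = a/2, ∫sin(jπx/a)·sin(lπx/a) dx = 0; diagonal moments ∫x·sin²(jπx/a) dx = a²/4, ∫x²·sin²(jπx/a) dx = a³·(1/6 − 1/(4j²π²)); cross terms ∫x·sin(jπx/a)·sin(lπx/a) dx = 0 for j + l even and −4jla²/(π²(j² − l²)²) for j + l odd, ∫x²·sin(jπx/a)·sin(lπx/a) dx = (−1)^(j+l)·4jla³/(π²(j² − l²)²); higher powers the same way via product-to-sum and parts.
State is unnormalized: ∫|φ|² dx = 3.5834, and ∫φ*·V(x)·φ dx = 6.3210, so ⟨V⟩ = 6.3210 / 3.5834.
⟨V⟩ = 1.7640.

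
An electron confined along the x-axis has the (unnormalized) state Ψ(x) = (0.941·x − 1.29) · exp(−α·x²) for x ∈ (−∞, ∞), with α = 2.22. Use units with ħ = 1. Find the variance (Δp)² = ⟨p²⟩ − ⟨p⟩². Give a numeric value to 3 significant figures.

2.47

Compute ⟨p⟩ and ⟨p²⟩ separately; (Δp)² = ⟨p²⟩ − ⟨p⟩².
Expand each integrand as polynomial × e^(−2αx²) and use ∫x^(2j)·e^(−2αx²) dx = (2j−1)!!/(4α)^j · √(π/(2α)), odd powers → 0; here √(π/(2α)) = 0.84117. Differentiate with the product rule, d/dx e^(−αx²) = −2αx·e^(−αx²).
Normalization: ∫|Ψ|² dx = 1.4837.
⟨p⟩ = 0.0000 and ⟨p²⟩ = 2.4710.
(Δp)² = 2.4710 − (0.0000)² = 2.4710.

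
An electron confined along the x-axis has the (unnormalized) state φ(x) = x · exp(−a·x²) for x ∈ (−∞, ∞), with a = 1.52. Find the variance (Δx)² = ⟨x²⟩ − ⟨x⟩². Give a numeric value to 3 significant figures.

0.493

Compute ⟨x⟩ and ⟨x²⟩ separately, then (Δx)² = ⟨x²⟩ − ⟨x⟩².
Expand each integrand as polynomial × e^(−2ax²) and use ∫x^(2j)·e^(−2ax²) dx = (2j−1)!!/(4a)^j · √(π/(2a)), odd powers → 0; here √(π/(2a)) = 1.0166.
Normalization: ∫|φ|² dx = 0.16720.
⟨x⟩ = 0.0000 and ⟨x²⟩ = 0.49342.
(Δx)² = 0.49342 − (0.0000)² = 0.49342.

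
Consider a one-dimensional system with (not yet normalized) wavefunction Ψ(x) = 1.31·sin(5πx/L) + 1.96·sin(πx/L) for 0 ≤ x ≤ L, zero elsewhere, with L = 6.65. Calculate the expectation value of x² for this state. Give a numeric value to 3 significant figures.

13.5

⟨x²⟩ = ∫ x²·|Ψ|² dx / ∫|Ψ|² dx (integrals over the domain).
On 0 ≤ x ≤ L (j ≠ l): ∫sin²(jπx/L) dx = L/2, ∫sin(jπx/L)·sin(lπx/L) dx = 0; diagonal moments ∫x·sin²(jπx/L) dx = L²/4, ∫x²·sin²(jπx/L) dx = L³·(1/6 − 1/(4j²π²)); cross terms ∫x·sin(jπx/L)·sin(lπx/L) dx = 0 for j + l even and −4jlL²/(π²(j² − l²)²) for j + l odd, ∫x²·sin(jπx/L)·sin(lπx/L) dx = (−1)^(j+l)·4jlL³/(π²(j² − l²)²); higher powers the same way via product-to-sum and parts.
State is unnormalized: ∫|Ψ|² dx = 18.479, and ∫Ψ*·x²·Ψ dx = 248.59, so ⟨x²⟩ = 248.59 / 18.479.
⟨x²⟩ = 13.452.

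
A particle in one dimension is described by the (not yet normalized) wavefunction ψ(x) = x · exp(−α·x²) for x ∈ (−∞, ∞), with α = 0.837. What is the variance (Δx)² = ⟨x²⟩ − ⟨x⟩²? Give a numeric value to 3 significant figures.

Compute ⟨x⟩ and ⟨x²⟩ separately, then (Δx)² = ⟨x²⟩ − ⟨x⟩².
Expand each integrand as polynomial × e^(−2αx²) and use ∫x^(2j)·e^(−2αx²) dx = (2j−1)!!/(4α)^j · √(π/(2α)), odd powers → 0; here √(π/(2α)) = 1.3699.
Normalization: ∫|ψ|² dx = 0.40918.
⟨x⟩ = 0.0000 and ⟨x²⟩ = 0.89606.
(Δx)² = 0.89606 − (0.0000)² = 0.89606.

0.896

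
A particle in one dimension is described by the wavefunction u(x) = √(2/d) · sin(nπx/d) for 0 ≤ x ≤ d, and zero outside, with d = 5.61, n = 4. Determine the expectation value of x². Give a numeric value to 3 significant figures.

⟨x²⟩ = ∫ x²·|u|² dx (integrals over the domain).
With sin²θ = (1 − cos2θ)/2 on 0 ≤ x ≤ d: ∫sin²(nπx/d) dx = d/2, ∫x·sin²(nπx/d) dx = d²/4, ∫x²·sin²(nπx/d) dx = d³·(1/6 − 1/(4n²π²)); higher powers xᵏ the same way, integrating xᵏ·cos(2nπx/d) by parts.
⟨x²⟩ = 10.391.

10.4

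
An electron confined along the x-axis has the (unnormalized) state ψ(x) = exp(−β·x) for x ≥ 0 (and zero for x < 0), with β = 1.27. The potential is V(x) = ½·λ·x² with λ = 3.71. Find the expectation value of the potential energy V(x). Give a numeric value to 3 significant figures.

⟨V⟩ = ∫ V(x)·|ψ|² dx / ∫|ψ|² dx.
Every integrand reduces to terms xʲ·e^(−2βx) on [0, ∞); use ∫₀^∞ xʲ·e^(−2βx) dx = j!/(2β)^(j+1).
State is unnormalized: ∫|ψ|² dx = 0.39370, and ∫ψ*·V(x)·ψ dx = 0.22640, so ⟨V⟩ = 0.22640 / 0.39370.
⟨V⟩ = 0.57505.

0.575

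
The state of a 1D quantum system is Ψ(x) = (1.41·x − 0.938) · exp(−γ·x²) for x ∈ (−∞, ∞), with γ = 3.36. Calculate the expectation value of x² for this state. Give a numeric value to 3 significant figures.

⟨x²⟩ = ∫ x²·|Ψ|² dx / ∫|Ψ|² dx (integrals over the domain).
Expand each integrand as polynomial × e^(−2γx²) and use ∫x^(2j)·e^(−2γx²) dx = (2j−1)!!/(4γ)^j · √(π/(2γ)), odd powers → 0; here √(π/(2γ)) = 0.68374.
State is unnormalized: ∫|Ψ|² dx = 0.70273, and ∫Ψ*·x²·Ψ dx = 0.067337, so ⟨x²⟩ = 0.067337 / 0.70273.
⟨x²⟩ = 0.095823.

0.0958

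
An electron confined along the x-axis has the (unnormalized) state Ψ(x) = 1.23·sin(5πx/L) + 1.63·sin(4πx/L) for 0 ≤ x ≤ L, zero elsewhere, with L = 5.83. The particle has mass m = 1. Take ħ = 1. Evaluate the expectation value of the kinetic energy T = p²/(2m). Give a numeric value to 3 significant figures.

2.80

T = −(ħ²/2m) d²/dx², so ⟨T⟩ = −(ħ²/2m) ∫ Ψ*·Ψ'' dx / ∫|Ψ|² dx; with m = 1.
d²/dx² sin(jπx/L) = −(jπ/L)²·sin(jπx/L); on 0 ≤ x ≤ L, ∫sin²(jπx/L) dx = L/2 and ∫sin(jπx/L)·sin(lπx/L) dx = 0 for j ≠ l, so only diagonal terms survive in ∫|Ψ|² and ∫Ψ·Ψ″; ∫Ψ·Ψ′ dx = [Ψ²/2] between the walls = 0.
State is unnormalized: ∫|Ψ|² dx = 12.155, and ∫Ψ*·(−ħ²/2m · Ψ'') dx = 33.999, so ⟨T⟩ = 33.999 / 12.155.
⟨T⟩ = 2.7971.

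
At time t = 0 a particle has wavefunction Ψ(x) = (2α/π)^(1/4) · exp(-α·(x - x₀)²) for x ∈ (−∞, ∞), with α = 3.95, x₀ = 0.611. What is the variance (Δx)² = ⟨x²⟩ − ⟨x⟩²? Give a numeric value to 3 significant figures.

0.0633

Compute ⟨x⟩ and ⟨x²⟩ separately, then (Δx)² = ⟨x²⟩ − ⟨x⟩².
Gaussian moments (u = x − x₀): ∫u^(2j)·e^(−2αu²) du = (2j−1)!!/(4α)^j · √(π/(2α)), odd powers integrate to 0; here √(π/(2α)) = 0.63061.
⟨x⟩ = 0.61100 and ⟨x²⟩ = 0.43661.
(Δx)² = 0.43661 − (0.61100)² = 0.063291.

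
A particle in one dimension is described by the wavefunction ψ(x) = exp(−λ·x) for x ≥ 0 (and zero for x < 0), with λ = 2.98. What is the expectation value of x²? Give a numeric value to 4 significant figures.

0.05630

⟨x²⟩ = ∫ x²·|ψ|² dx / ∫|ψ|² dx (integrals over the domain).
Every integrand reduces to terms xʲ·e^(−2λx) on [0, ∞); use ∫₀^∞ xʲ·e^(−2λx) dx = j!/(2λ)^(j+1).
State is unnormalized: ∫|ψ|² dx = 0.16779, and ∫ψ*·x²·ψ dx = 0.0094469, so ⟨x²⟩ = 0.0094469 / 0.16779.
⟨x²⟩ = 0.056304.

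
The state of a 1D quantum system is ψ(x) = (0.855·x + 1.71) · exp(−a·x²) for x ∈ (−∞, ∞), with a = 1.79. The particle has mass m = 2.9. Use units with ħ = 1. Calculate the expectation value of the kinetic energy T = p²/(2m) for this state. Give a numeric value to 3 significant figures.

T = −(ħ²/2m) d²/dx², so ⟨T⟩ = −(ħ²/2m) ∫ ψ*·ψ'' dx / ∫|ψ|² dx; with m = 2.9.
Expand each integrand as polynomial × e^(−2ax²) and use ∫x^(2j)·e^(−2ax²) dx = (2j−1)!!/(4a)^j · √(π/(2a)), odd powers → 0; here √(π/(2a)) = 0.93677. Differentiate with the product rule, d/dx e^(−ax²) = −2ax·e^(−ax²).
State is unnormalized: ∫|ψ|² dx = 2.8349, and ∫ψ*·(−ħ²/2m · ψ'') dx = 0.93393, so ⟨T⟩ = 0.93393 / 2.8349.
⟨T⟩ = 0.32945.

0.329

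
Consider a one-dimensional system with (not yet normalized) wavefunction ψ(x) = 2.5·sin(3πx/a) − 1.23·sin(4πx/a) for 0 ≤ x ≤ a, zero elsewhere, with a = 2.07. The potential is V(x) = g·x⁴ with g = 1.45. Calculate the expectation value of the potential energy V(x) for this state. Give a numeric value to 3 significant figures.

⟨V⟩ = ∫ V(x)·|ψ|² dx / ∫|ψ|² dx.
On 0 ≤ x ≤ a (j ≠ l): ∫sin²(jπx/a) dx = a/2, ∫sin(jπx/a)·sin(lπx/a) dx = 0; diagonal moments ∫x·sin²(jπx/a) dx = a²/4, ∫x²·sin²(jπx/a) dx = a³·(1/6 − 1/(4j²π²)); cross terms ∫x·sin(jπx/a)·sin(lπx/a) dx = 0 for j + l even and −4jla²/(π²(j² − l²)²) for j + l odd, ∫x²·sin(jπx/a)·sin(lπx/a) dx = (−1)^(j+l)·4jla³/(π²(j² − l²)²); higher powers the same way via product-to-sum and parts.
State is unnormalized: ∫|ψ|² dx = 8.0346, and ∫ψ*·V(x)·ψ dx = 66.156, so ⟨V⟩ = 66.156 / 8.0346.
⟨V⟩ = 8.2339.

8.23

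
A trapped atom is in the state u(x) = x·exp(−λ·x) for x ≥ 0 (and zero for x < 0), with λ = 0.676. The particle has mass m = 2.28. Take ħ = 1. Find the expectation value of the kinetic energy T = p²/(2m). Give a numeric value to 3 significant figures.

T = −(ħ²/2m) d²/dx², so ⟨T⟩ = −(ħ²/2m) ∫ u*·u'' dx / ∫|u|² dx; with m = 2.28.
Differentiate x·exp(−λ·x) with the product rule; every integrand then reduces to terms xʲ·e^(−2λx) on [0, ∞), with ∫₀^∞ xʲ·e^(−2λx) dx = j!/(2λ)^(j+1).
State is unnormalized: ∫|u|² dx = 0.80928, and ∫u*·(−ħ²/2m · u'') dx = 0.081101, so ⟨T⟩ = 0.081101 / 0.80928.
⟨T⟩ = 0.10021.

0.100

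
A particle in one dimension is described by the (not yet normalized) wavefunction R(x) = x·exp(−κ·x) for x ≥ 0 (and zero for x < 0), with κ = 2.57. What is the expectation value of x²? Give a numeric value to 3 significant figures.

⟨x²⟩ = ∫ x²·|R|² dx / ∫|R|² dx (integrals over the domain).
Every integrand reduces to terms xʲ·e^(−2κx) on [0, ∞); use ∫₀^∞ xʲ·e^(−2κx) dx = j!/(2κ)^(j+1).
State is unnormalized: ∫|R|² dx = 0.014728, and ∫R*·x²·R dx = 0.0066895, so ⟨x²⟩ = 0.0066895 / 0.014728.
⟨x²⟩ = 0.45421.

0.454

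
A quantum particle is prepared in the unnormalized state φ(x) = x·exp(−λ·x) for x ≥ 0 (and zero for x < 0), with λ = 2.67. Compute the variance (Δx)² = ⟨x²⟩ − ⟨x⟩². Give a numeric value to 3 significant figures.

Compute ⟨x⟩ and ⟨x²⟩ separately, then (Δx)² = ⟨x²⟩ − ⟨x⟩².
Every integrand reduces to terms xʲ·e^(−2λx) on [0, ∞); use ∫₀^∞ xʲ·e^(−2λx) dx = j!/(2λ)^(j+1).
Normalization: ∫|φ|² dx = 0.013134.
⟨x⟩ = 0.56180 and ⟨x²⟩ = 0.42082.
(Δx)² = 0.42082 − (0.56180)² = 0.10521.

0.105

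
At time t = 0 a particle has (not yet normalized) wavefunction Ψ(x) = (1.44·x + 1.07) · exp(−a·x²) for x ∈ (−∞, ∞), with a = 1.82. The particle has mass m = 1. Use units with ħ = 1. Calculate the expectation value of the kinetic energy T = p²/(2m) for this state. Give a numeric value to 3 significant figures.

1.27

T = −(ħ²/2m) d²/dx², so ⟨T⟩ = −(ħ²/2m) ∫ Ψ*·Ψ'' dx / ∫|Ψ|² dx; with m = 1.
Expand each integrand as polynomial × e^(−2ax²) and use ∫x^(2j)·e^(−2ax²) dx = (2j−1)!!/(4a)^j · √(π/(2a)), odd powers → 0; here √(π/(2a)) = 0.92902. Differentiate with the product rule, d/dx e^(−ax²) = −2ax·e^(−ax²).
State is unnormalized: ∫|Ψ|² dx = 1.3283, and ∫Ψ*·(−ħ²/2m · Ψ'') dx = 1.6903, so ⟨T⟩ = 1.6903 / 1.3283.
⟨T⟩ = 1.2726.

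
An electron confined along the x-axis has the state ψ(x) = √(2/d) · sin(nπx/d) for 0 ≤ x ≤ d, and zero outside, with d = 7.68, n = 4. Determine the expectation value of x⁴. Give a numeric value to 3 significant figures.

674.

⟨x⁴⟩ = ∫ x⁴·|ψ|² dx (integrals over the domain).
With sin²θ = (1 − cos2θ)/2 on 0 ≤ x ≤ d: ∫sin²(nπx/d) dx = d/2, ∫x·sin²(nπx/d) dx = d²/4, ∫x²·sin²(nπx/d) dx = d³·(1/6 − 1/(4n²π²)); higher powers xᵏ the same way, integrating xᵏ·cos(2nπx/d) by parts.
⟨x⁴⟩ = 673.96.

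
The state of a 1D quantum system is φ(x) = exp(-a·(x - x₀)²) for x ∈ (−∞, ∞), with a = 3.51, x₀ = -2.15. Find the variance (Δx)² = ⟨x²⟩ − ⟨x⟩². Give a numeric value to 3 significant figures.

0.0712

Compute ⟨x⟩ and ⟨x²⟩ separately, then (Δx)² = ⟨x²⟩ − ⟨x⟩².
Gaussian moments (u = x − x₀): ∫u^(2j)·e^(−2au²) du = (2j−1)!!/(4a)^j · √(π/(2a)), odd powers integrate to 0; here √(π/(2a)) = 0.66897.
Normalization: ∫|φ|² dx = 0.66897.
⟨x⟩ = -2.1500 and ⟨x²⟩ = 4.6937.
(Δx)² = 4.6937 − (-2.1500)² = 0.071225.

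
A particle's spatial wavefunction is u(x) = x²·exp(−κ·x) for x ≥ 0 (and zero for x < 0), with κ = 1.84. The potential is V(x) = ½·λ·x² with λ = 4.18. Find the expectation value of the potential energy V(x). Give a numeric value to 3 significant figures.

⟨V⟩ = ∫ V(x)·|u|² dx / ∫|u|² dx.
Every integrand reduces to terms xʲ·e^(−2κx) on [0, ∞); use ∫₀^∞ xʲ·e^(−2κx) dx = j!/(2κ)^(j+1).
State is unnormalized: ∫|u|² dx = 0.035561, and ∫u*·V(x)·u dx = 0.16464, so ⟨V⟩ = 0.16464 / 0.035561.
⟨V⟩ = 4.6299.

4.63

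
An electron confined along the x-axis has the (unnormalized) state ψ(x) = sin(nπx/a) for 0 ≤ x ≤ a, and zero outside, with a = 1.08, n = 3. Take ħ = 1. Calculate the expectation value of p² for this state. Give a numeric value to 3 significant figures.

76.2

p² ψ = −ħ² d²ψ/dx²; ⟨p²⟩ = −ħ² ∫ ψ*·ψ'' dx / ∫|ψ|² dx.
d/dx sin(nπx/a) = (nπ/a)·cos(nπx/a) and d²/dx² sin(nπx/a) = −(nπ/a)²·sin(nπx/a); on 0 ≤ x ≤ a, ∫sin²(nπx/a) dx = a/2 and ∫sin(nπx/a)·cos(nπx/a) dx = 0.
State is unnormalized: ∫|ψ|² dx = 0.54000, and ∫ψ*·(−ħ² ψ'') dx = 41.123, so ⟨p²⟩ = 41.123 / 0.54000.
⟨p²⟩ = 76.154.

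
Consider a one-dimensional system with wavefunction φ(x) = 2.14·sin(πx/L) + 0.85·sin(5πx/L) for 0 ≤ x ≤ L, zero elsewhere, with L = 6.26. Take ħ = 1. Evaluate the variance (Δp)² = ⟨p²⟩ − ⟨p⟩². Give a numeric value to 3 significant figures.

Compute ⟨p⟩ and ⟨p²⟩ separately; (Δp)² = ⟨p²⟩ − ⟨p⟩².
d²/dx² sin(jπx/L) = −(jπ/L)²·sin(jπx/L); on 0 ≤ x ≤ L, ∫sin²(jπx/L) dx = L/2 and ∫sin(jπx/L)·sin(lπx/L) dx = 0 for j ≠ l, so only diagonal terms survive in ∫|φ|² and ∫φ·φ″; ∫φ·φ′ dx = [φ²/2] between the walls = 0.
Normalization: ∫|φ|² dx = 16.596.
⟨p⟩ = 0.0000 and ⟨p²⟩ = 1.0755.
(Δp)² = 1.0755 − (0.0000)² = 1.0755.

1.08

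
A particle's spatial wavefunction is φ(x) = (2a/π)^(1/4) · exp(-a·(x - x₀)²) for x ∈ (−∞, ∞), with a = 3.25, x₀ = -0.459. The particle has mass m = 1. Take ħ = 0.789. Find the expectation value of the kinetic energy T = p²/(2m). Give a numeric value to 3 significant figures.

1.01

T = −(ħ²/2m) d²/dx², so ⟨T⟩ = −(ħ²/2m) ∫ φ*·φ'' dx; with m = 1.
Gaussian moments (u = x − x₀): ∫u^(2j)·e^(−2au²) du = (2j−1)!!/(4a)^j · √(π/(2a)), odd powers integrate to 0; here √(π/(2a)) = 0.69521. Derivatives: d/dx e^(−au²) = −2au·e^(−au²), d²/dx² e^(−au²) = (4a²u² − 2a)·e^(−au²).
⟨T⟩ = 1.0116.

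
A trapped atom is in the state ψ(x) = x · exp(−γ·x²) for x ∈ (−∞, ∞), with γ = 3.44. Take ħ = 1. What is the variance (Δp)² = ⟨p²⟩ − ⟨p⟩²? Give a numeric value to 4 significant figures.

10.32

Compute ⟨p⟩ and ⟨p²⟩ separately; (Δp)² = ⟨p²⟩ − ⟨p⟩².
Expand each integrand as polynomial × e^(−2γx²) and use ∫x^(2j)·e^(−2γx²) dx = (2j−1)!!/(4γ)^j · √(π/(2γ)), odd powers → 0; here √(π/(2γ)) = 0.67574. Differentiate with the product rule, d/dx e^(−γx²) = −2γx·e^(−γx²).
Normalization: ∫|ψ|² dx = 0.049109.
⟨p⟩ = 0.0000 and ⟨p²⟩ = 10.320.
(Δp)² = 10.320 − (0.0000)² = 10.320.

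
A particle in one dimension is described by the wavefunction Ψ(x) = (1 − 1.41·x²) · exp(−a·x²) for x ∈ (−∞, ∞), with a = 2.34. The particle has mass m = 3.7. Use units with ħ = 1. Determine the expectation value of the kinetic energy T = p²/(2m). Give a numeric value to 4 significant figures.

T = −(ħ²/2m) d²/dx², so ⟨T⟩ = −(ħ²/2m) ∫ Ψ*·Ψ'' dx / ∫|Ψ|² dx; with m = 3.7.
Expand each integrand as polynomial × e^(−2ax²) and use ∫x^(2j)·e^(−2ax²) dx = (2j−1)!!/(4a)^j · √(π/(2a)), odd powers → 0; here √(π/(2a)) = 0.81932. Differentiate with the product rule, d/dx e^(−ax²) = −2ax·e^(−ax²).
State is unnormalized: ∫|Ψ|² dx = 0.62825, and ∫Ψ*·(−ħ²/2m · Ψ'') dx = 0.37829, so ⟨T⟩ = 0.37829 / 0.62825.
⟨T⟩ = 0.60214.

0.6021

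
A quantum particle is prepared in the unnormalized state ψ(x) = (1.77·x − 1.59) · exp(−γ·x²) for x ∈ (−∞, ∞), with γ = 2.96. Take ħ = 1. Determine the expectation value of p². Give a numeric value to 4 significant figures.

3.521

p² ψ = −ħ² d²ψ/dx²; ⟨p²⟩ = −ħ² ∫ ψ*·ψ'' dx / ∫|ψ|² dx.
Expand each integrand as polynomial × e^(−2γx²) and use ∫x^(2j)·e^(−2γx²) dx = (2j−1)!!/(4γ)^j · √(π/(2γ)), odd powers → 0; here √(π/(2γ)) = 0.72847. Differentiate with the product rule, d/dx e^(−γx²) = −2γx·e^(−γx²).
State is unnormalized: ∫|ψ|² dx = 2.0344, and ∫ψ*·(−ħ² ψ'') dx = 7.1630, so ⟨p²⟩ = 7.1630 / 2.0344.
⟨p²⟩ = 3.5209.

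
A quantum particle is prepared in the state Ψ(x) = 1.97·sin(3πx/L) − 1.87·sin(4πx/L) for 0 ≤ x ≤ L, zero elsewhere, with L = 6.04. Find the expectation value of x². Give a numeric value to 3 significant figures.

19.2

⟨x²⟩ = ∫ x²·|Ψ|² dx / ∫|Ψ|² dx (integrals over the domain).
On 0 ≤ x ≤ L (j ≠ l): ∫sin²(jπx/L) dx = L/2, ∫sin(jπx/L)·sin(lπx/L) dx = 0; diagonal moments ∫x·sin²(jπx/L) dx = L²/4, ∫x²·sin²(jπx/L) dx = L³·(1/6 − 1/(4j²π²)); cross terms ∫x·sin(jπx/L)·sin(lπx/L) dx = 0 for j + l even and −4jlL²/(π²(j² − l²)²) for j + l odd, ∫x²·sin(jπx/L)·sin(lπx/L) dx = (−1)^(j+l)·4jlL³/(π²(j² − l²)²); higher powers the same way via product-to-sum and parts.
State is unnormalized: ∫|Ψ|² dx = 22.281, and ∫Ψ*·x²·Ψ dx = 428.46, so ⟨x²⟩ = 428.46 / 22.281.
⟨x²⟩ = 19.230.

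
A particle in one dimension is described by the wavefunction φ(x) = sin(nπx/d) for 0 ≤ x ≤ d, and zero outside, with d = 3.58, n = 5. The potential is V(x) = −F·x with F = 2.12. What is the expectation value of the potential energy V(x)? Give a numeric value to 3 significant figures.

⟨V⟩ = ∫ V(x)·|φ|² dx / ∫|φ|² dx.
With sin²θ = (1 − cos2θ)/2 on 0 ≤ x ≤ d: ∫sin²(nπx/d) dx = d/2, ∫x·sin²(nπx/d) dx = d²/4, ∫x²·sin²(nπx/d) dx = d³·(1/6 − 1/(4n²π²)); higher powers xᵏ the same way, integrating xᵏ·cos(2nπx/d) by parts.
State is unnormalized: ∫|φ|² dx = 1.7900, and ∫φ*·V(x)·φ dx = -6.7927, so ⟨V⟩ = -6.7927 / 1.7900.
⟨V⟩ = -3.7948.

-3.79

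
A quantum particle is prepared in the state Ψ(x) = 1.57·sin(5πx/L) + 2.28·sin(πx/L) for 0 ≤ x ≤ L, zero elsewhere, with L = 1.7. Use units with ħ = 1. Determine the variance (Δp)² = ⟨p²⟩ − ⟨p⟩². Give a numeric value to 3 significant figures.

Compute ⟨p⟩ and ⟨p²⟩ separately; (Δp)² = ⟨p²⟩ − ⟨p⟩².
d²/dx² sin(jπx/L) = −(jπ/L)²·sin(jπx/L); on 0 ≤ x ≤ L, ∫sin²(jπx/L) dx = L/2 and ∫sin(jπx/L)·sin(lπx/L) dx = 0 for j ≠ l, so only diagonal terms survive in ∫|Ψ|² and ∫Ψ·Ψ″; ∫Ψ·Ψ′ dx = [Ψ²/2] between the walls = 0.
Normalization: ∫|Ψ|² dx = 6.5138.
⟨p⟩ = 0.0000 and ⟨p²⟩ = 29.778.
(Δp)² = 29.778 − (0.0000)² = 29.778.

29.8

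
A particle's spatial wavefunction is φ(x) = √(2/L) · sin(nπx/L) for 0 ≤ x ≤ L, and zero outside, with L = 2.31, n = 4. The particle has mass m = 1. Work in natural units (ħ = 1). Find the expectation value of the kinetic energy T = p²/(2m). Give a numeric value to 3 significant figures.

T = −(ħ²/2m) d²/dx², so ⟨T⟩ = −(ħ²/2m) ∫ φ*·φ'' dx; with m = 1.
d/dx sin(nπx/L) = (nπ/L)·cos(nπx/L) and d²/dx² sin(nπx/L) = −(nπ/L)²·sin(nπx/L); on 0 ≤ x ≤ L, ∫sin²(nπx/L) dx = L/2 and ∫sin(nπx/L)·cos(nπx/L) dx = 0.
⟨T⟩ = 14.797.

14.8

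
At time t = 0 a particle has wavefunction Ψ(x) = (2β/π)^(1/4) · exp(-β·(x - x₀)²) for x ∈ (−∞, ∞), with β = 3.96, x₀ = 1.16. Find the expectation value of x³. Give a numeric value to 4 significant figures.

⟨x³⟩ = ∫ x³·|Ψ|² dx (integrals over the domain).
Gaussian moments (u = x − x₀): ∫u^(2j)·e^(−2βu²) du = (2j−1)!!/(4β)^j · √(π/(2β)), odd powers integrate to 0; here √(π/(2β)) = 0.62981.
⟨x³⟩ = 1.7806.

1.781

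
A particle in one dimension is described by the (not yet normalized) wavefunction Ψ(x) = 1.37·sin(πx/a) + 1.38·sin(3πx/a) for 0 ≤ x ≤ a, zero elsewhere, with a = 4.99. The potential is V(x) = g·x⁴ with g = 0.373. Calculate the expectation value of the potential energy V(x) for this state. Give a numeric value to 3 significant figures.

49.3

⟨V⟩ = ∫ V(x)·|Ψ|² dx / ∫|Ψ|² dx.
On 0 ≤ x ≤ a (j ≠ l): ∫sin²(jπx/a) dx = a/2, ∫sin(jπx/a)·sin(lπx/a) dx = 0; diagonal moments ∫x·sin²(jπx/a) dx = a²/4, ∫x²·sin²(jπx/a) dx = a³·(1/6 − 1/(4j²π²)); cross terms ∫x·sin(jπx/a)·sin(lπx/a) dx = 0 for j + l even and −4jla²/(π²(j² − l²)²) for j + l odd, ∫x²·sin(jπx/a)·sin(lπx/a) dx = (−1)^(j+l)·4jla³/(π²(j² − l²)²); higher powers the same way via product-to-sum and parts.
State is unnormalized: ∫|Ψ|² dx = 9.4343, and ∫Ψ*·V(x)·Ψ dx = 465.45, so ⟨V⟩ = 465.45 / 9.4343.
⟨V⟩ = 49.336.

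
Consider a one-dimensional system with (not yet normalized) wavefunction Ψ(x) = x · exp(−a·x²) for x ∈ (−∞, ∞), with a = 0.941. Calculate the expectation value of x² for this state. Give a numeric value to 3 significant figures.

0.797

⟨x²⟩ = ∫ x²·|Ψ|² dx / ∫|Ψ|² dx (integrals over the domain).
Expand each integrand as polynomial × e^(−2ax²) and use ∫x^(2j)·e^(−2ax²) dx = (2j−1)!!/(4a)^j · √(π/(2a)), odd powers → 0; here √(π/(2a)) = 1.2920.
State is unnormalized: ∫|Ψ|² dx = 0.34325, and ∫Ψ*·x²·Ψ dx = 0.27358, so ⟨x²⟩ = 0.27358 / 0.34325.
⟨x²⟩ = 0.79702.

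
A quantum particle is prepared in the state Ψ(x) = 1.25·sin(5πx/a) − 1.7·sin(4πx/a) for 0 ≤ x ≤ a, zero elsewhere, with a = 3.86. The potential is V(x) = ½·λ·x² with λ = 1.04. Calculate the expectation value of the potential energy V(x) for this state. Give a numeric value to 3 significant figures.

⟨V⟩ = ∫ V(x)·|Ψ|² dx / ∫|Ψ|² dx.
On 0 ≤ x ≤ a (j ≠ l): ∫sin²(jπx/a) dx = a/2, ∫sin(jπx/a)·sin(lπx/a) dx = 0; diagonal moments ∫x·sin²(jπx/a) dx = a²/4, ∫x²·sin²(jπx/a) dx = a³·(1/6 − 1/(4j²π²)); cross terms ∫x·sin(jπx/a)·sin(lπx/a) dx = 0 for j + l even and −4jla²/(π²(j² − l²)²) for j + l odd, ∫x²·sin(jπx/a)·sin(lπx/a) dx = (−1)^(j+l)·4jla³/(π²(j² − l²)²); higher powers the same way via product-to-sum and parts.
State is unnormalized: ∫|Ψ|² dx = 8.5933, and ∫Ψ*·V(x)·Ψ dx = 34.728, so ⟨V⟩ = 34.728 / 8.5933.
⟨V⟩ = 4.0413.

4.04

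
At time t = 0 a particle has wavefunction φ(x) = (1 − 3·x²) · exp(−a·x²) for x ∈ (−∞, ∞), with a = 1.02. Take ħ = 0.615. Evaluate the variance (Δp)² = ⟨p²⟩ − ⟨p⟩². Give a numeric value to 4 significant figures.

Compute ⟨p⟩ and ⟨p²⟩ separately; (Δp)² = ⟨p²⟩ − ⟨p⟩².
Expand each integrand as polynomial × e^(−2ax²) and use ∫x^(2j)·e^(−2ax²) dx = (2j−1)!!/(4a)^j · √(π/(2a)), odd powers → 0; here √(π/(2a)) = 1.2410. Differentiate with the product rule, d/dx e^(−ax²) = −2ax·e^(−ax²).
Normalization: ∫|φ|² dx = 1.4288.
⟨p⟩ = 0.0000 and ⟨p²⟩ = 2.0959.
(Δp)² = 2.0959 − (0.0000)² = 2.0959.

2.096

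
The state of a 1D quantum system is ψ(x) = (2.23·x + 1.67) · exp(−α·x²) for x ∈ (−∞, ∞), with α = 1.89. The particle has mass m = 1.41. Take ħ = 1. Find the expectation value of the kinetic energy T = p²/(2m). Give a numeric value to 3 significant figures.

0.926

T = −(ħ²/2m) d²/dx², so ⟨T⟩ = −(ħ²/2m) ∫ ψ*·ψ'' dx / ∫|ψ|² dx; with m = 1.41.
Expand each integrand as polynomial × e^(−2αx²) and use ∫x^(2j)·e^(−2αx²) dx = (2j−1)!!/(4α)^j · √(π/(2α)), odd powers → 0; here √(π/(2α)) = 0.91165. Differentiate with the product rule, d/dx e^(−αx²) = −2αx·e^(−αx²).
State is unnormalized: ∫|ψ|² dx = 3.1422, and ∫ψ*·(−ħ²/2m · ψ'') dx = 2.9098, so ⟨T⟩ = 2.9098 / 3.1422.
⟨T⟩ = 0.92603.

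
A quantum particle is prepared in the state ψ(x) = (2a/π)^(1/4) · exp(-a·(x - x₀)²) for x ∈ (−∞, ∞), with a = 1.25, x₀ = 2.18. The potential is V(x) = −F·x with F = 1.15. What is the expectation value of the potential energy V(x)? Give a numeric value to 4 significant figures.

-2.507

⟨V⟩ = ∫ V(x)·|ψ|² dx.
Gaussian moments (u = x − x₀): ∫u^(2j)·e^(−2au²) du = (2j−1)!!/(4a)^j · √(π/(2a)), odd powers integrate to 0; here √(π/(2a)) = 1.1210.
⟨V⟩ = -2.5070.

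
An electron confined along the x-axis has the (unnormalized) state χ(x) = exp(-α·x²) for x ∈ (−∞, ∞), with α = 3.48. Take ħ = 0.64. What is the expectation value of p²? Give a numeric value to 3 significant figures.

1.43

p² χ = −ħ² d²χ/dx²; ⟨p²⟩ = −ħ² ∫ χ*·χ'' dx / ∫|χ|² dx.
Gaussian moments: ∫x^(2j)·e^(−2αx²) dx = (2j−1)!!/(4α)^j · √(π/(2α)), odd powers integrate to 0; here √(π/(2α)) = 0.67185. Derivatives: d/dx e^(−αx²) = −2αx·e^(−αx²), d²/dx² e^(−αx²) = (4α²x² − 2α)·e^(−αx²).
State is unnormalized: ∫|χ|² dx = 0.67185, and ∫χ*·(−ħ² χ'') dx = 0.95766, so ⟨p²⟩ = 0.95766 / 0.67185.
⟨p²⟩ = 1.4254.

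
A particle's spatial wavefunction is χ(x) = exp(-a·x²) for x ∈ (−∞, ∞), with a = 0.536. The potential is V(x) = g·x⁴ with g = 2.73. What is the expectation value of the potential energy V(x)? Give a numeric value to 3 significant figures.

1.78

⟨V⟩ = ∫ V(x)·|χ|² dx / ∫|χ|² dx.
Gaussian moments: ∫x^(2j)·e^(−2ax²) dx = (2j−1)!!/(4a)^j · √(π/(2a)), odd powers integrate to 0; here √(π/(2a)) = 1.7119.
State is unnormalized: ∫|χ|² dx = 1.7119, and ∫χ*·V(x)·χ dx = 3.0501, so ⟨V⟩ = 3.0501 / 1.7119.
⟨V⟩ = 1.7817.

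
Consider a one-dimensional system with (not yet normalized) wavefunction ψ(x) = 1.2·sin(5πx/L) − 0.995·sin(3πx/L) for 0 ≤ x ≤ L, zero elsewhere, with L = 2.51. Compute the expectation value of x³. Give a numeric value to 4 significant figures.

2.763

⟨x³⟩ = ∫ x³·|ψ|² dx / ∫|ψ|² dx (integrals over the domain).
On 0 ≤ x ≤ L (j ≠ l): ∫sin²(jπx/L) dx = L/2, ∫sin(jπx/L)·sin(lπx/L) dx = 0; diagonal moments ∫x·sin²(jπx/L) dx = L²/4, ∫x²·sin²(jπx/L) dx = L³·(1/6 − 1/(4j²π²)); cross terms ∫x·sin(jπx/L)·sin(lπx/L) dx = 0 for j + l even and −4jlL²/(π²(j² − l²)²) for j + l odd, ∫x²·sin(jπx/L)·sin(lπx/L) dx = (−1)^(j+l)·4jlL³/(π²(j² − l²)²); higher powers the same way via product-to-sum and parts.
State is unnormalized: ∫|ψ|² dx = 3.0497, and ∫ψ*·x³·ψ dx = 8.4274, so ⟨x³⟩ = 8.4274 / 3.0497.
⟨x³⟩ = 2.7634.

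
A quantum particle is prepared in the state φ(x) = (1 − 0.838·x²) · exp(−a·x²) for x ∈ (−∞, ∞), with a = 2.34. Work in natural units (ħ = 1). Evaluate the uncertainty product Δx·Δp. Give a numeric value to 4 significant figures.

0.5022

Δx = √(⟨x²⟩−⟨x⟩²), Δp = √(⟨p²⟩−⟨p⟩²).
Expand each integrand as polynomial × e^(−2ax²) and use ∫x^(2j)·e^(−2ax²) dx = (2j−1)!!/(4a)^j · √(π/(2a)), odd powers → 0; here √(π/(2a)) = 0.81932. Differentiate with the product rule, d/dx e^(−ax²) = −2ax·e^(−ax²).
Normalization: ∫|φ|² dx = 0.69231.
⟨x⟩ = 0.0000, ⟨x²⟩ = 0.073720 ⇒ Δx = 0.27151.
⟨p⟩ = 0.0000, ⟨p²⟩ = 3.4205 ⇒ Δp = 1.8495.
Δx·Δp = 0.50216.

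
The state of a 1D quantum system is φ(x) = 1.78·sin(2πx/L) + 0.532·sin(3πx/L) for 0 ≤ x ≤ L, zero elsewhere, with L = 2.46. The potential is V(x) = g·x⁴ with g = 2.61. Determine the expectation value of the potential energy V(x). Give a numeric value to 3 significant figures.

9.39

⟨V⟩ = ∫ V(x)·|φ|² dx / ∫|φ|² dx.
On 0 ≤ x ≤ L (j ≠ l): ∫sin²(jπx/L) dx = L/2, ∫sin(jπx/L)·sin(lπx/L) dx = 0; diagonal moments ∫x·sin²(jπx/L) dx = L²/4, ∫x²·sin²(jπx/L) dx = L³·(1/6 − 1/(4j²π²)); cross terms ∫x·sin(jπx/L)·sin(lπx/L) dx = 0 for j + l even and −4jlL²/(π²(j² − l²)²) for j + l odd, ∫x²·sin(jπx/L)·sin(lπx/L) dx = (−1)^(j+l)·4jlL³/(π²(j² − l²)²); higher powers the same way via product-to-sum and parts.
State is unnormalized: ∫|φ|² dx = 4.2453, and ∫φ*·V(x)·φ dx = 39.850, so ⟨V⟩ = 39.850 / 4.2453.
⟨V⟩ = 9.3870.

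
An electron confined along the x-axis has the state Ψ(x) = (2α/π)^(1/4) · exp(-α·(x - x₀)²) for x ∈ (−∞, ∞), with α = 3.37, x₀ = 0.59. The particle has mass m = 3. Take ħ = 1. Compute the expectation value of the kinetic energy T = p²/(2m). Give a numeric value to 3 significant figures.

T = −(ħ²/2m) d²/dx², so ⟨T⟩ = −(ħ²/2m) ∫ Ψ*·Ψ'' dx; with m = 3.
Gaussian moments (u = x − x₀): ∫u^(2j)·e^(−2αu²) du = (2j−1)!!/(4α)^j · √(π/(2α)), odd powers integrate to 0; here √(π/(2α)) = 0.68272. Derivatives: d/dx e^(−αu²) = −2αu·e^(−αu²), d²/dx² e^(−αu²) = (4α²u² − 2α)·e^(−αu²).
⟨T⟩ = 0.56167.

0.562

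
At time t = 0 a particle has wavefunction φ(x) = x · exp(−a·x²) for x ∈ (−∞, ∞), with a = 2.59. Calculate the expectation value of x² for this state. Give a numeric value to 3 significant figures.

0.290

⟨x²⟩ = ∫ x²·|φ|² dx / ∫|φ|² dx (integrals over the domain).
Expand each integrand as polynomial × e^(−2ax²) and use ∫x^(2j)·e^(−2ax²) dx = (2j−1)!!/(4a)^j · √(π/(2a)), odd powers → 0; here √(π/(2a)) = 0.77877.
State is unnormalized: ∫|φ|² dx = 0.075171, and ∫φ*·x²·φ dx = 0.021768, so ⟨x²⟩ = 0.021768 / 0.075171.
⟨x²⟩ = 0.28958.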